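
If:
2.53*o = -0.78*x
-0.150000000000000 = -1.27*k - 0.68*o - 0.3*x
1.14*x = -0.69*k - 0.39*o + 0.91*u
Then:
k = 0.118110236220472 - 0.0711462450592885*x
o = -0.308300395256917*x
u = 1.06667245797681*x + 0.0895561131781604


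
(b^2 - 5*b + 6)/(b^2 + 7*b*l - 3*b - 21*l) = (b - 2)/(b + 7*l)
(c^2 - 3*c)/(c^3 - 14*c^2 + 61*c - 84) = c/(c^2 - 11*c + 28)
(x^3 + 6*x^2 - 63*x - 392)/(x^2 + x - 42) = (x^2 - x - 56)/(x - 6)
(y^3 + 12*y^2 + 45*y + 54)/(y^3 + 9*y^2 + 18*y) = (y + 3)/y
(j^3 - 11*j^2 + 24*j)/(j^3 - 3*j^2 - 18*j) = (-j^2 + 11*j - 24)/(-j^2 + 3*j + 18)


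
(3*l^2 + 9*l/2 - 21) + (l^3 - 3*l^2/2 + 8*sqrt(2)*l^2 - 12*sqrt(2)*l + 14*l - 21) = l^3 + 3*l^2/2 + 8*sqrt(2)*l^2 - 12*sqrt(2)*l + 37*l/2 - 42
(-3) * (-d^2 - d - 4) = 3*d^2 + 3*d + 12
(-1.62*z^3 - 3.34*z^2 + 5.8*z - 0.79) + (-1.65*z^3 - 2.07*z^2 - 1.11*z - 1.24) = -3.27*z^3 - 5.41*z^2 + 4.69*z - 2.03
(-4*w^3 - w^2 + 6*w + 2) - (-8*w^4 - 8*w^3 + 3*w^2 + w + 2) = 8*w^4 + 4*w^3 - 4*w^2 + 5*w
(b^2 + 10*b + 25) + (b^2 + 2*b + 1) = 2*b^2 + 12*b + 26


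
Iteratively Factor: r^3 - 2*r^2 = (r - 2)*(r^2) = r*(r - 2)*(r)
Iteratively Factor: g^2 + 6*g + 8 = (g + 4)*(g + 2)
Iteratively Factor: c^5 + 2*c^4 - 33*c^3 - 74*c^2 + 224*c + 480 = (c - 3)*(c^4 + 5*c^3 - 18*c^2 - 128*c - 160) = (c - 5)*(c - 3)*(c^3 + 10*c^2 + 32*c + 32) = (c - 5)*(c - 3)*(c + 4)*(c^2 + 6*c + 8) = (c - 5)*(c - 3)*(c + 2)*(c + 4)*(c + 4)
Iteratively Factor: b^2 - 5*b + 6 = (b - 2)*(b - 3)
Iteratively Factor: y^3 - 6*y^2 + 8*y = (y)*(y^2 - 6*y + 8) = y*(y - 2)*(y - 4)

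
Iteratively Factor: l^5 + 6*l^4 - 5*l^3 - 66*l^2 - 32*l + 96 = (l - 1)*(l^4 + 7*l^3 + 2*l^2 - 64*l - 96) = (l - 1)*(l + 4)*(l^3 + 3*l^2 - 10*l - 24) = (l - 3)*(l - 1)*(l + 4)*(l^2 + 6*l + 8) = (l - 3)*(l - 1)*(l + 4)^2*(l + 2)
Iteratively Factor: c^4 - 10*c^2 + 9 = (c - 1)*(c^3 + c^2 - 9*c - 9) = (c - 1)*(c + 1)*(c^2 - 9) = (c - 3)*(c - 1)*(c + 1)*(c + 3)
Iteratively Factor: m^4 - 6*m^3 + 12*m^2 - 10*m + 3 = (m - 1)*(m^3 - 5*m^2 + 7*m - 3) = (m - 3)*(m - 1)*(m^2 - 2*m + 1) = (m - 3)*(m - 1)^2*(m - 1)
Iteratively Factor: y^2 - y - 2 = (y + 1)*(y - 2)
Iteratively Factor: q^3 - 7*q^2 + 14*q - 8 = (q - 1)*(q^2 - 6*q + 8) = (q - 2)*(q - 1)*(q - 4)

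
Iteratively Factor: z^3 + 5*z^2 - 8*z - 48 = (z + 4)*(z^2 + z - 12) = (z + 4)^2*(z - 3)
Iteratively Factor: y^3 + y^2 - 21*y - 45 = (y - 5)*(y^2 + 6*y + 9) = (y - 5)*(y + 3)*(y + 3)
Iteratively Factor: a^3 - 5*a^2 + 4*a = (a - 4)*(a^2 - a) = (a - 4)*(a - 1)*(a)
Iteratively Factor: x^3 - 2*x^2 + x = (x - 1)*(x^2 - x) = (x - 1)^2*(x)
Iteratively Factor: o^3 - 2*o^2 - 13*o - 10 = (o + 1)*(o^2 - 3*o - 10) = (o - 5)*(o + 1)*(o + 2)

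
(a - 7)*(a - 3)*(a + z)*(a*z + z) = a^4*z + a^3*z^2 - 9*a^3*z - 9*a^2*z^2 + 11*a^2*z + 11*a*z^2 + 21*a*z + 21*z^2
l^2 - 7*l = l*(l - 7)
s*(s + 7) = s^2 + 7*s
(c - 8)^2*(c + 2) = c^3 - 14*c^2 + 32*c + 128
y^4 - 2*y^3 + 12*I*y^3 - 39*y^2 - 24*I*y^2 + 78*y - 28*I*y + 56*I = (y - 2)*(y + I)*(y + 4*I)*(y + 7*I)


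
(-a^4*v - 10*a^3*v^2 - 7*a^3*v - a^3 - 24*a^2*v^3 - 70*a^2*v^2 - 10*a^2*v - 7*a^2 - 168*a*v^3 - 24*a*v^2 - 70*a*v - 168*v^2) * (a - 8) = -a^5*v - 10*a^4*v^2 + a^4*v - a^4 - 24*a^3*v^3 + 10*a^3*v^2 + 46*a^3*v + a^3 + 24*a^2*v^3 + 536*a^2*v^2 + 10*a^2*v + 56*a^2 + 1344*a*v^3 + 24*a*v^2 + 560*a*v + 1344*v^2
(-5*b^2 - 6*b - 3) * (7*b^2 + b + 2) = -35*b^4 - 47*b^3 - 37*b^2 - 15*b - 6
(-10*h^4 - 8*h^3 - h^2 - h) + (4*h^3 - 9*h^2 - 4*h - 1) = -10*h^4 - 4*h^3 - 10*h^2 - 5*h - 1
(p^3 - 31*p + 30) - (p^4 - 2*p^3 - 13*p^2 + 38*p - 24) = -p^4 + 3*p^3 + 13*p^2 - 69*p + 54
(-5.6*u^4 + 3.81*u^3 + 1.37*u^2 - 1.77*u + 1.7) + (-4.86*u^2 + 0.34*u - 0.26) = -5.6*u^4 + 3.81*u^3 - 3.49*u^2 - 1.43*u + 1.44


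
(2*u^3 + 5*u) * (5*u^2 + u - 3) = 10*u^5 + 2*u^4 + 19*u^3 + 5*u^2 - 15*u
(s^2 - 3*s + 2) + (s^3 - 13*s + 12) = s^3 + s^2 - 16*s + 14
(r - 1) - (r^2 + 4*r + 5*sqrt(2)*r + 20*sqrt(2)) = -r^2 - 5*sqrt(2)*r - 3*r - 20*sqrt(2) - 1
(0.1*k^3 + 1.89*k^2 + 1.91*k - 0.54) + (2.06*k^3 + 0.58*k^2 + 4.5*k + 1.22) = 2.16*k^3 + 2.47*k^2 + 6.41*k + 0.68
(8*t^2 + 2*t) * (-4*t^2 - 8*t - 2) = -32*t^4 - 72*t^3 - 32*t^2 - 4*t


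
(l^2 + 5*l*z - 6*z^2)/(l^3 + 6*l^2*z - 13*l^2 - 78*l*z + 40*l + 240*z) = (l - z)/(l^2 - 13*l + 40)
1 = 1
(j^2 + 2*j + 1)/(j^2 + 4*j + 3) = (j + 1)/(j + 3)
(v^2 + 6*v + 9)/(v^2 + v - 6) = (v + 3)/(v - 2)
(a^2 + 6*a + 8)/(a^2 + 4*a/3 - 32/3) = 3*(a + 2)/(3*a - 8)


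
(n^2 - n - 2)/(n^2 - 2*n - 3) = (n - 2)/(n - 3)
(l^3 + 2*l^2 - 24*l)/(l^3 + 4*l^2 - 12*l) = (l - 4)/(l - 2)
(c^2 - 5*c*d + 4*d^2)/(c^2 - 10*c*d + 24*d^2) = (c - d)/(c - 6*d)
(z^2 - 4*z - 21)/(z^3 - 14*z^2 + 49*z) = (z + 3)/(z*(z - 7))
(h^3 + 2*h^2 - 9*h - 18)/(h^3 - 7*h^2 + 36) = (h + 3)/(h - 6)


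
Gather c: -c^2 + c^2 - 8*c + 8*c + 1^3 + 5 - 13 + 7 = 0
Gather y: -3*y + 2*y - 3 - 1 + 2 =-y - 2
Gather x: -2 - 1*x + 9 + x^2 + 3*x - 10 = x^2 + 2*x - 3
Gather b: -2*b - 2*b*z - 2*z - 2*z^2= b*(-2*z - 2) - 2*z^2 - 2*z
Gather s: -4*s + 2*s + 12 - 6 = 6 - 2*s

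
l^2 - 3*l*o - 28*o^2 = (l - 7*o)*(l + 4*o)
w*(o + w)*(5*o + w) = 5*o^2*w + 6*o*w^2 + w^3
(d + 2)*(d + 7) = d^2 + 9*d + 14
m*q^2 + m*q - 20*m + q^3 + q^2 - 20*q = (m + q)*(q - 4)*(q + 5)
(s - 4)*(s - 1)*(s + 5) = s^3 - 21*s + 20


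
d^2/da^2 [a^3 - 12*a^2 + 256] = 6*a - 24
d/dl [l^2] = 2*l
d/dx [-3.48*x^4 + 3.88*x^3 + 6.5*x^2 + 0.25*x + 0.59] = -13.92*x^3 + 11.64*x^2 + 13.0*x + 0.25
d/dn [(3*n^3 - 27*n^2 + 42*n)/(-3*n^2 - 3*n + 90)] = (-n^4 - 2*n^3 + 113*n^2 - 540*n + 420)/(n^4 + 2*n^3 - 59*n^2 - 60*n + 900)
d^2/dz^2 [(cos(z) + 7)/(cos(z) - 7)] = 14*(sin(z)^2 - 7*cos(z) + 1)/(cos(z) - 7)^3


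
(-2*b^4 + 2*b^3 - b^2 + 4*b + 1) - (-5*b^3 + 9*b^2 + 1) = -2*b^4 + 7*b^3 - 10*b^2 + 4*b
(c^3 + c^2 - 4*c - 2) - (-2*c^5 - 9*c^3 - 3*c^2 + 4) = 2*c^5 + 10*c^3 + 4*c^2 - 4*c - 6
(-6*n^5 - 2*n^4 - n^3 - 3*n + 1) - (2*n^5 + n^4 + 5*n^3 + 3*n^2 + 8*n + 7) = -8*n^5 - 3*n^4 - 6*n^3 - 3*n^2 - 11*n - 6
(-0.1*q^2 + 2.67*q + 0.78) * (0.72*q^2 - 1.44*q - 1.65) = -0.072*q^4 + 2.0664*q^3 - 3.1182*q^2 - 5.5287*q - 1.287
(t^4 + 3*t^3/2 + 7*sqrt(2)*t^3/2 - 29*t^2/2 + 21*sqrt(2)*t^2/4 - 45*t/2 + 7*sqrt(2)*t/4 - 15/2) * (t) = t^5 + 3*t^4/2 + 7*sqrt(2)*t^4/2 - 29*t^3/2 + 21*sqrt(2)*t^3/4 - 45*t^2/2 + 7*sqrt(2)*t^2/4 - 15*t/2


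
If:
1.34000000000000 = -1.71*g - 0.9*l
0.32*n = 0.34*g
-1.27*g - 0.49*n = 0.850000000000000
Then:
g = -0.47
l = -0.59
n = -0.50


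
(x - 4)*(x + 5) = x^2 + x - 20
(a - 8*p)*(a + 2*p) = a^2 - 6*a*p - 16*p^2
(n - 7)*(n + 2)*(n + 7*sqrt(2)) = n^3 - 5*n^2 + 7*sqrt(2)*n^2 - 35*sqrt(2)*n - 14*n - 98*sqrt(2)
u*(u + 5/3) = u^2 + 5*u/3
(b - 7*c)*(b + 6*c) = b^2 - b*c - 42*c^2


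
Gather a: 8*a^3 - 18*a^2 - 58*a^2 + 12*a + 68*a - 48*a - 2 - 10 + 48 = 8*a^3 - 76*a^2 + 32*a + 36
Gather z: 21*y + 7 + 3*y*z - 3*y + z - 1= 18*y + z*(3*y + 1) + 6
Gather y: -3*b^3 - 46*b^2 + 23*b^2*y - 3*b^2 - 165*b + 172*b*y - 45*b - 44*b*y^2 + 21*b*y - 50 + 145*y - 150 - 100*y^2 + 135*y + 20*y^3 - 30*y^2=-3*b^3 - 49*b^2 - 210*b + 20*y^3 + y^2*(-44*b - 130) + y*(23*b^2 + 193*b + 280) - 200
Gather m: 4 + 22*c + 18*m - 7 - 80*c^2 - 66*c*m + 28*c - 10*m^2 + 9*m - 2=-80*c^2 + 50*c - 10*m^2 + m*(27 - 66*c) - 5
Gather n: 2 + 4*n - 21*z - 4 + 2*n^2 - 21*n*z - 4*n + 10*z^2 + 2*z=2*n^2 - 21*n*z + 10*z^2 - 19*z - 2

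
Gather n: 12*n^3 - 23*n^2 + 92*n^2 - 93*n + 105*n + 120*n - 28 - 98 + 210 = 12*n^3 + 69*n^2 + 132*n + 84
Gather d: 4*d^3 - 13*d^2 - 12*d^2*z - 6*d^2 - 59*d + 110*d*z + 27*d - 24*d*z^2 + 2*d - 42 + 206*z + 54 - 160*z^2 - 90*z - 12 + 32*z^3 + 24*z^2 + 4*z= 4*d^3 + d^2*(-12*z - 19) + d*(-24*z^2 + 110*z - 30) + 32*z^3 - 136*z^2 + 120*z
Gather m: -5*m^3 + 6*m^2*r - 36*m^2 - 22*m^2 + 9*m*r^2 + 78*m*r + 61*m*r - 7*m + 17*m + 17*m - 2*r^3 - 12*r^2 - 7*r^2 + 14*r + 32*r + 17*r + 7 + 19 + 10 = -5*m^3 + m^2*(6*r - 58) + m*(9*r^2 + 139*r + 27) - 2*r^3 - 19*r^2 + 63*r + 36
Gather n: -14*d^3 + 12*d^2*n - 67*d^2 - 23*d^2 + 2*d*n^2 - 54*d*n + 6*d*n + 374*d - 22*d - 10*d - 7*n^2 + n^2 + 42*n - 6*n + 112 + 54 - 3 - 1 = -14*d^3 - 90*d^2 + 342*d + n^2*(2*d - 6) + n*(12*d^2 - 48*d + 36) + 162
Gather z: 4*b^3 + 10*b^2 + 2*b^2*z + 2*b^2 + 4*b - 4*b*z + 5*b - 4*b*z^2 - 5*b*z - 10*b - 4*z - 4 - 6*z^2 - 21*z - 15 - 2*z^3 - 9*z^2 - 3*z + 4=4*b^3 + 12*b^2 - b - 2*z^3 + z^2*(-4*b - 15) + z*(2*b^2 - 9*b - 28) - 15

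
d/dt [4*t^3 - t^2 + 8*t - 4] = 12*t^2 - 2*t + 8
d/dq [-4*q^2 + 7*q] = 7 - 8*q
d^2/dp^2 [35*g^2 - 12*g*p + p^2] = 2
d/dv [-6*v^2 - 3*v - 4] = -12*v - 3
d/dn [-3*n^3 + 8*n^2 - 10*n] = -9*n^2 + 16*n - 10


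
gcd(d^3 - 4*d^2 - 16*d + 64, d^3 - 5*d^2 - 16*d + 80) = d^2 - 16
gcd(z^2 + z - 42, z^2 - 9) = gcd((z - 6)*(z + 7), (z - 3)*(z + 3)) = 1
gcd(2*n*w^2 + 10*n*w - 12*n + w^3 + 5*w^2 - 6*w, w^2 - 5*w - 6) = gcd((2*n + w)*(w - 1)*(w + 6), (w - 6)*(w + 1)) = 1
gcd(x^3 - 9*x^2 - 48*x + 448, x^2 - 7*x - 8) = x - 8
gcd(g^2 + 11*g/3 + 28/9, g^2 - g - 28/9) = g + 4/3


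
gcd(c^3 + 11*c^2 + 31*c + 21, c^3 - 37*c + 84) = c + 7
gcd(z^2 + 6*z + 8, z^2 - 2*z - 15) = 1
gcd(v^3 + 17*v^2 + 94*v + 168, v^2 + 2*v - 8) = v + 4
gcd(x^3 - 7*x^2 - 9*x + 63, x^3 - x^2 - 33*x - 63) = x^2 - 4*x - 21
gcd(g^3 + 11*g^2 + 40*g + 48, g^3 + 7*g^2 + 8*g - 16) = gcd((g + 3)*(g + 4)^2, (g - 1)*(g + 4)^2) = g^2 + 8*g + 16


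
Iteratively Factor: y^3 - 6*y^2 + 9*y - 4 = (y - 1)*(y^2 - 5*y + 4) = (y - 1)^2*(y - 4)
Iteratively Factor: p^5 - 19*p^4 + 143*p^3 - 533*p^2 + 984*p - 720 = (p - 3)*(p^4 - 16*p^3 + 95*p^2 - 248*p + 240) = (p - 4)*(p - 3)*(p^3 - 12*p^2 + 47*p - 60) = (p - 4)*(p - 3)^2*(p^2 - 9*p + 20) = (p - 5)*(p - 4)*(p - 3)^2*(p - 4)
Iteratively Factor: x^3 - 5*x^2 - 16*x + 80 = (x - 5)*(x^2 - 16) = (x - 5)*(x + 4)*(x - 4)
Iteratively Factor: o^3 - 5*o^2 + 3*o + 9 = (o - 3)*(o^2 - 2*o - 3) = (o - 3)*(o + 1)*(o - 3)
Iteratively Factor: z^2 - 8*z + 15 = (z - 5)*(z - 3)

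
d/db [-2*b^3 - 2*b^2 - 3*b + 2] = -6*b^2 - 4*b - 3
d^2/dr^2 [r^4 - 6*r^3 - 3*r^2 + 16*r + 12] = 12*r^2 - 36*r - 6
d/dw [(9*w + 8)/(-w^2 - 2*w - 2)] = (9*w^2 + 16*w - 2)/(w^4 + 4*w^3 + 8*w^2 + 8*w + 4)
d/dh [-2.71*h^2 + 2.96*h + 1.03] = 2.96 - 5.42*h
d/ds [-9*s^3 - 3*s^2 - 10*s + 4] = -27*s^2 - 6*s - 10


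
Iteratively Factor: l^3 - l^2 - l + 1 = (l - 1)*(l^2 - 1) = (l - 1)*(l + 1)*(l - 1)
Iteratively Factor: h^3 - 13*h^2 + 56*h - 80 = (h - 4)*(h^2 - 9*h + 20) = (h - 4)^2*(h - 5)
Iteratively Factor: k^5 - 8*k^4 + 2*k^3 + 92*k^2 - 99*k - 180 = (k + 1)*(k^4 - 9*k^3 + 11*k^2 + 81*k - 180) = (k - 3)*(k + 1)*(k^3 - 6*k^2 - 7*k + 60) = (k - 3)*(k + 1)*(k + 3)*(k^2 - 9*k + 20) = (k - 5)*(k - 3)*(k + 1)*(k + 3)*(k - 4)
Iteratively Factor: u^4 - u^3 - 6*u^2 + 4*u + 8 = (u - 2)*(u^3 + u^2 - 4*u - 4) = (u - 2)*(u + 2)*(u^2 - u - 2) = (u - 2)^2*(u + 2)*(u + 1)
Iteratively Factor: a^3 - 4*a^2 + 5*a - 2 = (a - 1)*(a^2 - 3*a + 2) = (a - 1)^2*(a - 2)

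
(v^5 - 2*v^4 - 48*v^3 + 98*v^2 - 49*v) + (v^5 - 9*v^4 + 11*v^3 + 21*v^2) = 2*v^5 - 11*v^4 - 37*v^3 + 119*v^2 - 49*v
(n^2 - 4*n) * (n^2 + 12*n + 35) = n^4 + 8*n^3 - 13*n^2 - 140*n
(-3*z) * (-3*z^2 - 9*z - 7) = 9*z^3 + 27*z^2 + 21*z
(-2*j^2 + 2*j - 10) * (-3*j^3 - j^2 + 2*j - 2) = 6*j^5 - 4*j^4 + 24*j^3 + 18*j^2 - 24*j + 20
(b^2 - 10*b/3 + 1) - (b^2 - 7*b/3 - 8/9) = 17/9 - b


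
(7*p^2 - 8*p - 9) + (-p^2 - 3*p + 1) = 6*p^2 - 11*p - 8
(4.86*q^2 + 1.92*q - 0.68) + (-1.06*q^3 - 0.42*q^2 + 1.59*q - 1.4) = -1.06*q^3 + 4.44*q^2 + 3.51*q - 2.08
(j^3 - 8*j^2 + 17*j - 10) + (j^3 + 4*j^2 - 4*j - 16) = 2*j^3 - 4*j^2 + 13*j - 26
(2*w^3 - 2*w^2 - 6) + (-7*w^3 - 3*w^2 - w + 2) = -5*w^3 - 5*w^2 - w - 4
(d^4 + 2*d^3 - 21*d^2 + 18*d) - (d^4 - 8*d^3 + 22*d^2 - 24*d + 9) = 10*d^3 - 43*d^2 + 42*d - 9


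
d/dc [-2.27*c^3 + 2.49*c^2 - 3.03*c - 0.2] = -6.81*c^2 + 4.98*c - 3.03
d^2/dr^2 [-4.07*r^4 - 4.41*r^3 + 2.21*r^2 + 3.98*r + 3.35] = -48.84*r^2 - 26.46*r + 4.42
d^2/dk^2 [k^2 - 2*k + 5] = 2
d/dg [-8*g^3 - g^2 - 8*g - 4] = -24*g^2 - 2*g - 8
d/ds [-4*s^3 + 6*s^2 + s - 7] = -12*s^2 + 12*s + 1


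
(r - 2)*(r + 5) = r^2 + 3*r - 10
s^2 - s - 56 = (s - 8)*(s + 7)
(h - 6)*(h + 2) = h^2 - 4*h - 12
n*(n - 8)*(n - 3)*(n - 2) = n^4 - 13*n^3 + 46*n^2 - 48*n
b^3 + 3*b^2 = b^2*(b + 3)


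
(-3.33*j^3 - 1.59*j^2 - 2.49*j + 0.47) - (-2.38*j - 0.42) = -3.33*j^3 - 1.59*j^2 - 0.11*j + 0.89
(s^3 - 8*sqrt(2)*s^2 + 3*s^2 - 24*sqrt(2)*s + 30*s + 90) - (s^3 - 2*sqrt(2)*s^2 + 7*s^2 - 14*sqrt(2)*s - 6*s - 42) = -6*sqrt(2)*s^2 - 4*s^2 - 10*sqrt(2)*s + 36*s + 132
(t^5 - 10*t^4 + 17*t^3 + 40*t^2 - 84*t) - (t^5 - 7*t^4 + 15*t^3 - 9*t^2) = -3*t^4 + 2*t^3 + 49*t^2 - 84*t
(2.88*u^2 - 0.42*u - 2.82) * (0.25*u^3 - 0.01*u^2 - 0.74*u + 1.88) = 0.72*u^5 - 0.1338*u^4 - 2.832*u^3 + 5.7534*u^2 + 1.2972*u - 5.3016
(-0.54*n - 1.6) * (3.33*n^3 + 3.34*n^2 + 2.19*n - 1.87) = -1.7982*n^4 - 7.1316*n^3 - 6.5266*n^2 - 2.4942*n + 2.992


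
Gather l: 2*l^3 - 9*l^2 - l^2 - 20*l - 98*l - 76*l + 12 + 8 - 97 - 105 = 2*l^3 - 10*l^2 - 194*l - 182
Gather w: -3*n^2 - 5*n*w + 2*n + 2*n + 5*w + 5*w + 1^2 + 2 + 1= -3*n^2 + 4*n + w*(10 - 5*n) + 4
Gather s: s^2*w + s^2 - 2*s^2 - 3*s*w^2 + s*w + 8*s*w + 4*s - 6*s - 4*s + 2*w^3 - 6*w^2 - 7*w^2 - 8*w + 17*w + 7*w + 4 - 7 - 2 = s^2*(w - 1) + s*(-3*w^2 + 9*w - 6) + 2*w^3 - 13*w^2 + 16*w - 5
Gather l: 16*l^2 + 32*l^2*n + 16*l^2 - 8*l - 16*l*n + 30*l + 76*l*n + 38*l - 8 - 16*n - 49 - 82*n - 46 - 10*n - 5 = l^2*(32*n + 32) + l*(60*n + 60) - 108*n - 108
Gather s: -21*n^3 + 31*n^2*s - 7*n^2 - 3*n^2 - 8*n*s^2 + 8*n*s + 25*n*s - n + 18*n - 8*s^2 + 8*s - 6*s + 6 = -21*n^3 - 10*n^2 + 17*n + s^2*(-8*n - 8) + s*(31*n^2 + 33*n + 2) + 6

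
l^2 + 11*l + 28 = (l + 4)*(l + 7)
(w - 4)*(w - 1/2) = w^2 - 9*w/2 + 2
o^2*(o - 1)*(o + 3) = o^4 + 2*o^3 - 3*o^2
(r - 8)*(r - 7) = r^2 - 15*r + 56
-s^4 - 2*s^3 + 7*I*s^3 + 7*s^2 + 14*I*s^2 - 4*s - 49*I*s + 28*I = (s + 4)*(s - 7*I)*(I*s - I)^2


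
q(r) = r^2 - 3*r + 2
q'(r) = 2*r - 3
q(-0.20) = 2.64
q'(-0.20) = -3.40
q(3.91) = 5.56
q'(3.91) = 4.82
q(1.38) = -0.24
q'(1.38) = -0.24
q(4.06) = 6.30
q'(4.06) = 5.12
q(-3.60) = 25.76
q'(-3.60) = -10.20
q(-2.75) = 17.81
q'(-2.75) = -8.50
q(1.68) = -0.22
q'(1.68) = 0.36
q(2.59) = 0.94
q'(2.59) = 2.18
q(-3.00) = 20.00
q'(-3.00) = -9.00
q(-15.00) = 272.00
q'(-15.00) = -33.00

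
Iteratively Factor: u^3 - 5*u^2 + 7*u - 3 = (u - 1)*(u^2 - 4*u + 3) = (u - 3)*(u - 1)*(u - 1)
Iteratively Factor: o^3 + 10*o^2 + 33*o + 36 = (o + 4)*(o^2 + 6*o + 9) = (o + 3)*(o + 4)*(o + 3)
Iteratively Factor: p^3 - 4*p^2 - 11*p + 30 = (p - 5)*(p^2 + p - 6) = (p - 5)*(p + 3)*(p - 2)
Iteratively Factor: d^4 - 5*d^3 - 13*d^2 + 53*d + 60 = (d + 3)*(d^3 - 8*d^2 + 11*d + 20) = (d + 1)*(d + 3)*(d^2 - 9*d + 20) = (d - 4)*(d + 1)*(d + 3)*(d - 5)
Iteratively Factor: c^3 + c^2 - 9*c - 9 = (c - 3)*(c^2 + 4*c + 3) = (c - 3)*(c + 3)*(c + 1)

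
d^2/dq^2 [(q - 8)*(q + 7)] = 2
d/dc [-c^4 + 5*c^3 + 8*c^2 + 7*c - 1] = -4*c^3 + 15*c^2 + 16*c + 7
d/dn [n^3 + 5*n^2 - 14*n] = 3*n^2 + 10*n - 14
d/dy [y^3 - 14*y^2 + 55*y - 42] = 3*y^2 - 28*y + 55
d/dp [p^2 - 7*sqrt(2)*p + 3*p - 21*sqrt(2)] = 2*p - 7*sqrt(2) + 3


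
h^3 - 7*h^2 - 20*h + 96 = (h - 8)*(h - 3)*(h + 4)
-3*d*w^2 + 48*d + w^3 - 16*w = (-3*d + w)*(w - 4)*(w + 4)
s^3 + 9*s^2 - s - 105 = (s - 3)*(s + 5)*(s + 7)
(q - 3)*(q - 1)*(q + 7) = q^3 + 3*q^2 - 25*q + 21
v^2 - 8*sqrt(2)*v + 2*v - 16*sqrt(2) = (v + 2)*(v - 8*sqrt(2))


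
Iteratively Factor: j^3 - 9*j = (j + 3)*(j^2 - 3*j) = j*(j + 3)*(j - 3)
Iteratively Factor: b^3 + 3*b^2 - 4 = (b - 1)*(b^2 + 4*b + 4) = (b - 1)*(b + 2)*(b + 2)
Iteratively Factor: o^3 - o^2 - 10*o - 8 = (o + 1)*(o^2 - 2*o - 8) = (o + 1)*(o + 2)*(o - 4)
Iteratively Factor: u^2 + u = (u)*(u + 1)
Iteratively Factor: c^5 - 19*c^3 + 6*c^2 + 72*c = (c + 4)*(c^4 - 4*c^3 - 3*c^2 + 18*c) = (c - 3)*(c + 4)*(c^3 - c^2 - 6*c) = (c - 3)^2*(c + 4)*(c^2 + 2*c) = c*(c - 3)^2*(c + 4)*(c + 2)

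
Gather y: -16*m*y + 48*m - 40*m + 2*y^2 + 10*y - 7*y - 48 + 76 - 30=8*m + 2*y^2 + y*(3 - 16*m) - 2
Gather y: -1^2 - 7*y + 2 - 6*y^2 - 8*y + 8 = -6*y^2 - 15*y + 9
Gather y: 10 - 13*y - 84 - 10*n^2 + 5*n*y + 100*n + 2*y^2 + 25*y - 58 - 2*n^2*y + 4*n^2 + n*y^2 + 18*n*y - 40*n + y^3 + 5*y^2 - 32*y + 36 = -6*n^2 + 60*n + y^3 + y^2*(n + 7) + y*(-2*n^2 + 23*n - 20) - 96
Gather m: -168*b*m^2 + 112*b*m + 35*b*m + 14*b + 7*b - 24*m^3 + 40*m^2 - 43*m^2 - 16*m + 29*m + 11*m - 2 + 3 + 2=21*b - 24*m^3 + m^2*(-168*b - 3) + m*(147*b + 24) + 3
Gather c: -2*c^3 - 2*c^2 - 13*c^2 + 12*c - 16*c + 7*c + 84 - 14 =-2*c^3 - 15*c^2 + 3*c + 70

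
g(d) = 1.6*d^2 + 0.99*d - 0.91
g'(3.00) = 10.59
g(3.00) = 16.46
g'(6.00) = 20.19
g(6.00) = 62.63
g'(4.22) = 14.49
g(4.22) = 31.76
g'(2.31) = 8.38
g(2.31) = 9.91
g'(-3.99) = -11.78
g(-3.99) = 20.61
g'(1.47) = 5.69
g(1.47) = 4.00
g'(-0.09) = 0.70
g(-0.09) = -0.99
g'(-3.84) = -11.30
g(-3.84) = 18.88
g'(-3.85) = -11.33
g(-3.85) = 18.99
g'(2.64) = 9.44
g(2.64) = 12.85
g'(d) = 3.2*d + 0.99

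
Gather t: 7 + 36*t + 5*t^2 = 5*t^2 + 36*t + 7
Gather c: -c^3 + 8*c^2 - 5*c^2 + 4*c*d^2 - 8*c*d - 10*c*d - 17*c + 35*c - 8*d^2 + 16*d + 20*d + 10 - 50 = -c^3 + 3*c^2 + c*(4*d^2 - 18*d + 18) - 8*d^2 + 36*d - 40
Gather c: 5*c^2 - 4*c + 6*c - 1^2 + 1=5*c^2 + 2*c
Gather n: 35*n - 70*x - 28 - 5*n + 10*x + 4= 30*n - 60*x - 24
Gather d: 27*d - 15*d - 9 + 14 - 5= 12*d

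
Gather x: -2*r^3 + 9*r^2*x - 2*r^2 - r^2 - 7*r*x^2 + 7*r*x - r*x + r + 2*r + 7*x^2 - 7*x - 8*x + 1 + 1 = -2*r^3 - 3*r^2 + 3*r + x^2*(7 - 7*r) + x*(9*r^2 + 6*r - 15) + 2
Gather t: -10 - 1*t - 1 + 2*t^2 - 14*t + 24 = 2*t^2 - 15*t + 13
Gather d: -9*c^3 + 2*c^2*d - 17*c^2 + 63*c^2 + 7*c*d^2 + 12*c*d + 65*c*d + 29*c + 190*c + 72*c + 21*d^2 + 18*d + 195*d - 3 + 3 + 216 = -9*c^3 + 46*c^2 + 291*c + d^2*(7*c + 21) + d*(2*c^2 + 77*c + 213) + 216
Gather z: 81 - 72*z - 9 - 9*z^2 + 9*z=-9*z^2 - 63*z + 72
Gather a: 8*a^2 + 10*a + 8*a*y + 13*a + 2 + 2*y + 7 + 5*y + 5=8*a^2 + a*(8*y + 23) + 7*y + 14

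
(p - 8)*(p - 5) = p^2 - 13*p + 40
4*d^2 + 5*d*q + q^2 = (d + q)*(4*d + q)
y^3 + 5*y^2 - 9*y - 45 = (y - 3)*(y + 3)*(y + 5)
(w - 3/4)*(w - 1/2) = w^2 - 5*w/4 + 3/8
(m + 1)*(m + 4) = m^2 + 5*m + 4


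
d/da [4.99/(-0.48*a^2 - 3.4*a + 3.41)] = (4.7904*a + 16.966)/(0.48*a^2 + 3.4*a - 3.41)^2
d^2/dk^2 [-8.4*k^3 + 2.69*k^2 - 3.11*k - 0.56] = 5.38 - 50.4*k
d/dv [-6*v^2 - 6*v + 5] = -12*v - 6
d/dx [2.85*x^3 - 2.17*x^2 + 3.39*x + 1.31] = 8.55*x^2 - 4.34*x + 3.39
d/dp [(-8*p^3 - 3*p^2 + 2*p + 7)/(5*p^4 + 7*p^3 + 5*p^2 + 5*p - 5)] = (40*p^6 + 30*p^5 - 49*p^4 - 248*p^3 - 52*p^2 - 40*p - 45)/(25*p^8 + 70*p^7 + 99*p^6 + 120*p^5 + 45*p^4 - 20*p^3 - 25*p^2 - 50*p + 25)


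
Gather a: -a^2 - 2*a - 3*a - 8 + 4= -a^2 - 5*a - 4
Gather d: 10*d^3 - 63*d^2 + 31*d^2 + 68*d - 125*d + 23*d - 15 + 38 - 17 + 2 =10*d^3 - 32*d^2 - 34*d + 8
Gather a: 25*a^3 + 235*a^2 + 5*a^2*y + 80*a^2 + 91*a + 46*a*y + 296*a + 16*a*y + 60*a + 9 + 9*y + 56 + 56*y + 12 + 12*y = 25*a^3 + a^2*(5*y + 315) + a*(62*y + 447) + 77*y + 77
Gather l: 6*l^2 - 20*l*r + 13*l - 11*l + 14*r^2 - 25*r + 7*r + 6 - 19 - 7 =6*l^2 + l*(2 - 20*r) + 14*r^2 - 18*r - 20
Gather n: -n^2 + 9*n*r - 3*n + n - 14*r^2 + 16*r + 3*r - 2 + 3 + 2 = -n^2 + n*(9*r - 2) - 14*r^2 + 19*r + 3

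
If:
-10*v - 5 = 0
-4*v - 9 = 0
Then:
No Solution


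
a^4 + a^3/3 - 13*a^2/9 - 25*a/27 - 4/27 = (a - 4/3)*(a + 1/3)^2*(a + 1)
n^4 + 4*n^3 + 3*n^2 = n^2*(n + 1)*(n + 3)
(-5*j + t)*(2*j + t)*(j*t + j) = -10*j^3*t - 10*j^3 - 3*j^2*t^2 - 3*j^2*t + j*t^3 + j*t^2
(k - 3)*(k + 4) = k^2 + k - 12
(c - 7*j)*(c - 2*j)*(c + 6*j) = c^3 - 3*c^2*j - 40*c*j^2 + 84*j^3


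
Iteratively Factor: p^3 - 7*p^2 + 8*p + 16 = (p - 4)*(p^2 - 3*p - 4) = (p - 4)^2*(p + 1)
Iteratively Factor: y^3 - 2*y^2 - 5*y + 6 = (y - 1)*(y^2 - y - 6) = (y - 3)*(y - 1)*(y + 2)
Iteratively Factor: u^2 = (u)*(u)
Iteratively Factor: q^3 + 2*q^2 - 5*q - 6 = (q - 2)*(q^2 + 4*q + 3) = (q - 2)*(q + 1)*(q + 3)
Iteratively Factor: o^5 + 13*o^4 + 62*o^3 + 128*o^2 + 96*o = (o + 4)*(o^4 + 9*o^3 + 26*o^2 + 24*o) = (o + 4)^2*(o^3 + 5*o^2 + 6*o) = o*(o + 4)^2*(o^2 + 5*o + 6) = o*(o + 3)*(o + 4)^2*(o + 2)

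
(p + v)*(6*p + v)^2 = 36*p^3 + 48*p^2*v + 13*p*v^2 + v^3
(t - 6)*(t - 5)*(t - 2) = t^3 - 13*t^2 + 52*t - 60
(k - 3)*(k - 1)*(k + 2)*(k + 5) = k^4 + 3*k^3 - 15*k^2 - 19*k + 30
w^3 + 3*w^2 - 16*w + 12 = (w - 2)*(w - 1)*(w + 6)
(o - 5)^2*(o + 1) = o^3 - 9*o^2 + 15*o + 25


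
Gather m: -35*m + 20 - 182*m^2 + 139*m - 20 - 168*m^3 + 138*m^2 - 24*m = -168*m^3 - 44*m^2 + 80*m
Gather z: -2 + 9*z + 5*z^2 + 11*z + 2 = 5*z^2 + 20*z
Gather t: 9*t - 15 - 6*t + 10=3*t - 5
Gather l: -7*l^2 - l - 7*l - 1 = -7*l^2 - 8*l - 1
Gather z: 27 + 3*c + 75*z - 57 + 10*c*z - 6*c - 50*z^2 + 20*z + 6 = -3*c - 50*z^2 + z*(10*c + 95) - 24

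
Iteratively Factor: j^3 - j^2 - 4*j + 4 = (j - 2)*(j^2 + j - 2) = (j - 2)*(j + 2)*(j - 1)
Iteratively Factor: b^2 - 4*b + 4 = (b - 2)*(b - 2)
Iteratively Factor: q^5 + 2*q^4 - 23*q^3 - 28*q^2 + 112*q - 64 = (q + 4)*(q^4 - 2*q^3 - 15*q^2 + 32*q - 16) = (q + 4)^2*(q^3 - 6*q^2 + 9*q - 4) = (q - 1)*(q + 4)^2*(q^2 - 5*q + 4) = (q - 4)*(q - 1)*(q + 4)^2*(q - 1)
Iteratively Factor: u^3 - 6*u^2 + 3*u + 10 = (u + 1)*(u^2 - 7*u + 10) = (u - 2)*(u + 1)*(u - 5)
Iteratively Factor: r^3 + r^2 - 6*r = (r - 2)*(r^2 + 3*r) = r*(r - 2)*(r + 3)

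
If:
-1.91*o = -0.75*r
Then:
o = 0.392670157068063*r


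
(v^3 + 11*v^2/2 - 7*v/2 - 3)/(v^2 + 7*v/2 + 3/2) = (v^2 + 5*v - 6)/(v + 3)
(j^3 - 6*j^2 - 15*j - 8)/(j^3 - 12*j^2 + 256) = (j^2 + 2*j + 1)/(j^2 - 4*j - 32)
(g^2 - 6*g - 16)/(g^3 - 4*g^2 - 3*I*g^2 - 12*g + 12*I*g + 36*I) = (g - 8)/(g^2 - 3*g*(2 + I) + 18*I)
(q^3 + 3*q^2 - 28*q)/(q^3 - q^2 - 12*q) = (q + 7)/(q + 3)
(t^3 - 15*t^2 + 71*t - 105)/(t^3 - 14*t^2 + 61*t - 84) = (t - 5)/(t - 4)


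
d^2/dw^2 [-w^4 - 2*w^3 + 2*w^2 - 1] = -12*w^2 - 12*w + 4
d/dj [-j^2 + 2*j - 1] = 2 - 2*j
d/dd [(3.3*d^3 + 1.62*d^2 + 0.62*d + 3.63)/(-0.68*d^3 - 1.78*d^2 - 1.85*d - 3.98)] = (-4.7724*d^4 - 11.3668*d^3 - 33.8902*d^2 + 0.0275999999999996*d + 4.2479)/(0.4624*d^6 + 2.4208*d^5 + 5.6844*d^4 + 11.9988*d^3 + 17.5913*d^2 + 14.726*d + 15.8404)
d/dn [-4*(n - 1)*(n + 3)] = -8*n - 8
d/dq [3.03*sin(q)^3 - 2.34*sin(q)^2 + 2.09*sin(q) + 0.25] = (9.09*sin(q)^2 - 4.68*sin(q) + 2.09)*cos(q)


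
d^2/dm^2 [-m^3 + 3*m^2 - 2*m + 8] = 6 - 6*m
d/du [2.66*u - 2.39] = 2.66000000000000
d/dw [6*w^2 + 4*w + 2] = 12*w + 4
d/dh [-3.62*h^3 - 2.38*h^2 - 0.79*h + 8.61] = -10.86*h^2 - 4.76*h - 0.79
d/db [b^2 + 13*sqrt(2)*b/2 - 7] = 2*b + 13*sqrt(2)/2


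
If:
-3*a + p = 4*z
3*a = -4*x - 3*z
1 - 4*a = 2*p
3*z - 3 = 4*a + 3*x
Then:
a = -75/266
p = 283/266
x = -39/266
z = 127/266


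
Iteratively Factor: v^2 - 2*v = (v - 2)*(v)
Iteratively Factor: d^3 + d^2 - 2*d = (d + 2)*(d^2 - d) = (d - 1)*(d + 2)*(d)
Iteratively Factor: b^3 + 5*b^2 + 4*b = (b + 4)*(b^2 + b) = (b + 1)*(b + 4)*(b)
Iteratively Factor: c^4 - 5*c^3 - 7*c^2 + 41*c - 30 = (c - 1)*(c^3 - 4*c^2 - 11*c + 30) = (c - 2)*(c - 1)*(c^2 - 2*c - 15) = (c - 2)*(c - 1)*(c + 3)*(c - 5)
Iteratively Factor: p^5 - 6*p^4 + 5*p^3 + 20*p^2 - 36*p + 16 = (p - 4)*(p^4 - 2*p^3 - 3*p^2 + 8*p - 4) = (p - 4)*(p - 1)*(p^3 - p^2 - 4*p + 4) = (p - 4)*(p - 1)*(p + 2)*(p^2 - 3*p + 2) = (p - 4)*(p - 2)*(p - 1)*(p + 2)*(p - 1)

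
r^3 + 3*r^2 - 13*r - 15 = (r - 3)*(r + 1)*(r + 5)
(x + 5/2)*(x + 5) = x^2 + 15*x/2 + 25/2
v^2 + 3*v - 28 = (v - 4)*(v + 7)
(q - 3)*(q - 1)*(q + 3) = q^3 - q^2 - 9*q + 9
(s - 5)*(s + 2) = s^2 - 3*s - 10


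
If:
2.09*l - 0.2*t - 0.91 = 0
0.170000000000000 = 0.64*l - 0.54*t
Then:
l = 0.46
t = 0.23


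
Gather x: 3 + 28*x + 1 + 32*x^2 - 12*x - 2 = 32*x^2 + 16*x + 2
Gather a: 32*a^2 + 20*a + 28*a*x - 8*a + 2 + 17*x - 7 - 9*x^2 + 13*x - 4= 32*a^2 + a*(28*x + 12) - 9*x^2 + 30*x - 9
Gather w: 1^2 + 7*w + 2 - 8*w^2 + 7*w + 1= -8*w^2 + 14*w + 4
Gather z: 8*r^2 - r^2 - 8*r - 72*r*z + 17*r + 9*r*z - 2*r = 7*r^2 - 63*r*z + 7*r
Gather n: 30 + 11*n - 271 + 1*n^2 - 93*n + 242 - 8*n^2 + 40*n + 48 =-7*n^2 - 42*n + 49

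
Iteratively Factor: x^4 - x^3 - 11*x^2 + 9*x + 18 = (x - 2)*(x^3 + x^2 - 9*x - 9) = (x - 2)*(x + 1)*(x^2 - 9) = (x - 2)*(x + 1)*(x + 3)*(x - 3)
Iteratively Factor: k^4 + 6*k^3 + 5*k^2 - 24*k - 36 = (k + 3)*(k^3 + 3*k^2 - 4*k - 12) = (k - 2)*(k + 3)*(k^2 + 5*k + 6) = (k - 2)*(k + 2)*(k + 3)*(k + 3)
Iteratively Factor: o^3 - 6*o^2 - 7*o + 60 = (o - 5)*(o^2 - o - 12) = (o - 5)*(o + 3)*(o - 4)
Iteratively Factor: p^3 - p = (p - 1)*(p^2 + p) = p*(p - 1)*(p + 1)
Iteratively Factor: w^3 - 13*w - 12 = (w + 3)*(w^2 - 3*w - 4) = (w + 1)*(w + 3)*(w - 4)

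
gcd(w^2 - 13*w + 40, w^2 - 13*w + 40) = w^2 - 13*w + 40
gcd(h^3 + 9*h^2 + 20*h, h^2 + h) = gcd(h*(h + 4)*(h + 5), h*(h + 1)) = h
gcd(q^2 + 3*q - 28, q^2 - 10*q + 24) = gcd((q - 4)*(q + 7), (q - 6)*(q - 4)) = q - 4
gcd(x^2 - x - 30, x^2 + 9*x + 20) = x + 5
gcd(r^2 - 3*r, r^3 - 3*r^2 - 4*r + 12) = r - 3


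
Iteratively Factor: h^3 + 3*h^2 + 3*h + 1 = (h + 1)*(h^2 + 2*h + 1) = (h + 1)^2*(h + 1)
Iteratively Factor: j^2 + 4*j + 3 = (j + 3)*(j + 1)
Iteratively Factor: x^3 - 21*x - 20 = (x + 1)*(x^2 - x - 20) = (x + 1)*(x + 4)*(x - 5)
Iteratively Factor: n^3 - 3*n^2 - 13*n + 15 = (n - 5)*(n^2 + 2*n - 3) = (n - 5)*(n + 3)*(n - 1)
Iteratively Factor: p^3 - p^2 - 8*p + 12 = (p - 2)*(p^2 + p - 6) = (p - 2)^2*(p + 3)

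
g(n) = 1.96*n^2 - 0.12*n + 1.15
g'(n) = 3.92*n - 0.12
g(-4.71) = 45.20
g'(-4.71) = -18.58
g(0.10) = 1.16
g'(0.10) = 0.27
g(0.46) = 1.51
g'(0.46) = 1.68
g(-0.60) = 1.93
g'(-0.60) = -2.47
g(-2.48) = 13.50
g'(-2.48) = -9.84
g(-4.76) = 46.13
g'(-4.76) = -18.78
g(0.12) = 1.16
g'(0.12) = 0.35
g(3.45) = 24.06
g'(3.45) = 13.40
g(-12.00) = 284.83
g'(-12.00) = -47.16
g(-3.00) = 19.15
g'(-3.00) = -11.88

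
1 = 1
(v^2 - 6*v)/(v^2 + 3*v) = (v - 6)/(v + 3)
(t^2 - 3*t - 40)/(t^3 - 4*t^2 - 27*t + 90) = (t - 8)/(t^2 - 9*t + 18)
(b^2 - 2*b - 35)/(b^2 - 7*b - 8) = (-b^2 + 2*b + 35)/(-b^2 + 7*b + 8)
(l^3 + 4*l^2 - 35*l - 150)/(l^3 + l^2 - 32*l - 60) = (l + 5)/(l + 2)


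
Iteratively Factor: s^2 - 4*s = (s)*(s - 4)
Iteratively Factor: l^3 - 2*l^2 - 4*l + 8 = (l - 2)*(l^2 - 4) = (l - 2)*(l + 2)*(l - 2)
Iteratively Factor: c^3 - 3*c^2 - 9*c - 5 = (c + 1)*(c^2 - 4*c - 5) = (c - 5)*(c + 1)*(c + 1)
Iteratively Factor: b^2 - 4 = (b - 2)*(b + 2)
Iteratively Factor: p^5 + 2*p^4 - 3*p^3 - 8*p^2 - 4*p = (p)*(p^4 + 2*p^3 - 3*p^2 - 8*p - 4) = p*(p + 2)*(p^3 - 3*p - 2) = p*(p - 2)*(p + 2)*(p^2 + 2*p + 1) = p*(p - 2)*(p + 1)*(p + 2)*(p + 1)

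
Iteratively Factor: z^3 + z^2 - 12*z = (z + 4)*(z^2 - 3*z) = (z - 3)*(z + 4)*(z)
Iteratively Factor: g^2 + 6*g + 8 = (g + 2)*(g + 4)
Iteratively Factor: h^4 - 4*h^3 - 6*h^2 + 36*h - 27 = (h - 3)*(h^3 - h^2 - 9*h + 9) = (h - 3)*(h + 3)*(h^2 - 4*h + 3) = (h - 3)*(h - 1)*(h + 3)*(h - 3)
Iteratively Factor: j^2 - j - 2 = (j + 1)*(j - 2)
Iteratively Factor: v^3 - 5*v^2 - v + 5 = (v + 1)*(v^2 - 6*v + 5) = (v - 1)*(v + 1)*(v - 5)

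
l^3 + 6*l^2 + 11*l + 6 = (l + 1)*(l + 2)*(l + 3)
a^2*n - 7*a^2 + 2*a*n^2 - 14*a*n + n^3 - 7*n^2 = (a + n)^2*(n - 7)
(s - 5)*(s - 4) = s^2 - 9*s + 20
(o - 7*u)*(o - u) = o^2 - 8*o*u + 7*u^2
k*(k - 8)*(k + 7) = k^3 - k^2 - 56*k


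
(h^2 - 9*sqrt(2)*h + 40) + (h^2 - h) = 2*h^2 - 9*sqrt(2)*h - h + 40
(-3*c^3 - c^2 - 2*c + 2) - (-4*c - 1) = -3*c^3 - c^2 + 2*c + 3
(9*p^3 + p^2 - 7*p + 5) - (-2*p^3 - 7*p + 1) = 11*p^3 + p^2 + 4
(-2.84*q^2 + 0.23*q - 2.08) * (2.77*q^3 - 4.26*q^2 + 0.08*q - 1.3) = -7.8668*q^5 + 12.7355*q^4 - 6.9686*q^3 + 12.5712*q^2 - 0.4654*q + 2.704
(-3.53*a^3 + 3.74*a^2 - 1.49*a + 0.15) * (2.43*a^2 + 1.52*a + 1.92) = -8.5779*a^5 + 3.7226*a^4 - 4.7135*a^3 + 5.2805*a^2 - 2.6328*a + 0.288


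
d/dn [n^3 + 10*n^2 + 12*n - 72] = 3*n^2 + 20*n + 12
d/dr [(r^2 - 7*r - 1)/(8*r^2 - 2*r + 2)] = (27*r^2 + 10*r - 8)/(2*(16*r^4 - 8*r^3 + 9*r^2 - 2*r + 1))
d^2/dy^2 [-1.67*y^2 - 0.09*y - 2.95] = -3.34000000000000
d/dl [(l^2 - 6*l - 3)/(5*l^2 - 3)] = 6*(5*l^2 + 4*l + 3)/(25*l^4 - 30*l^2 + 9)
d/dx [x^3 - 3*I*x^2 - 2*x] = 3*x^2 - 6*I*x - 2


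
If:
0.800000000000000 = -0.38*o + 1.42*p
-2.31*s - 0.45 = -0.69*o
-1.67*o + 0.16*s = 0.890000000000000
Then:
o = -0.57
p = 0.41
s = -0.36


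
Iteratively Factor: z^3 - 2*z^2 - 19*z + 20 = (z + 4)*(z^2 - 6*z + 5) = (z - 5)*(z + 4)*(z - 1)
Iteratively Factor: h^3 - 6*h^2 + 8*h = (h - 4)*(h^2 - 2*h) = (h - 4)*(h - 2)*(h)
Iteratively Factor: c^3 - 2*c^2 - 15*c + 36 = (c - 3)*(c^2 + c - 12) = (c - 3)*(c + 4)*(c - 3)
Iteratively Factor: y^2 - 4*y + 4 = (y - 2)*(y - 2)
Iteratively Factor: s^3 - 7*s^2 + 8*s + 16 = (s - 4)*(s^2 - 3*s - 4) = (s - 4)*(s + 1)*(s - 4)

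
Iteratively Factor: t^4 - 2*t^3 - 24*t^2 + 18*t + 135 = (t + 3)*(t^3 - 5*t^2 - 9*t + 45) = (t - 3)*(t + 3)*(t^2 - 2*t - 15) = (t - 5)*(t - 3)*(t + 3)*(t + 3)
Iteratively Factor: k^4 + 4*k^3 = (k)*(k^3 + 4*k^2) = k^2*(k^2 + 4*k) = k^2*(k + 4)*(k)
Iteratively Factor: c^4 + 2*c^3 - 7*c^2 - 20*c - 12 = (c + 2)*(c^3 - 7*c - 6) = (c + 2)^2*(c^2 - 2*c - 3) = (c + 1)*(c + 2)^2*(c - 3)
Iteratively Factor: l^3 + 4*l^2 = (l)*(l^2 + 4*l) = l*(l + 4)*(l)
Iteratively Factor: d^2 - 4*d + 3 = (d - 3)*(d - 1)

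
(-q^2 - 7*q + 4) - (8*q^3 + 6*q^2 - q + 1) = -8*q^3 - 7*q^2 - 6*q + 3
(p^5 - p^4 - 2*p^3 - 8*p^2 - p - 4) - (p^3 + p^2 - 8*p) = p^5 - p^4 - 3*p^3 - 9*p^2 + 7*p - 4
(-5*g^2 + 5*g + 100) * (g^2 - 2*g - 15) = -5*g^4 + 15*g^3 + 165*g^2 - 275*g - 1500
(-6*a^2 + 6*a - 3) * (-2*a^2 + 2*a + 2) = 12*a^4 - 24*a^3 + 6*a^2 + 6*a - 6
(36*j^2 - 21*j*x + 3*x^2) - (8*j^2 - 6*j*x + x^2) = 28*j^2 - 15*j*x + 2*x^2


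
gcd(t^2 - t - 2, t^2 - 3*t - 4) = t + 1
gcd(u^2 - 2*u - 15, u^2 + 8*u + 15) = u + 3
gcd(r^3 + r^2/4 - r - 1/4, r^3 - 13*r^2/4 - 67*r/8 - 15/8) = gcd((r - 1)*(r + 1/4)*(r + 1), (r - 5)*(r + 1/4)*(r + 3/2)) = r + 1/4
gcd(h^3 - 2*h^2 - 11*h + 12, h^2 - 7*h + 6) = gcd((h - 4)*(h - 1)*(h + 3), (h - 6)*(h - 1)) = h - 1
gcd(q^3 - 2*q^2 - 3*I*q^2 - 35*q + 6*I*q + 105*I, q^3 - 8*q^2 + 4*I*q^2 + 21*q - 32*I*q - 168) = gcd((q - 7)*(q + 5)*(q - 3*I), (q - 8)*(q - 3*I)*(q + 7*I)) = q - 3*I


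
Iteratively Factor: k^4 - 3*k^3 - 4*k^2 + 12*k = (k)*(k^3 - 3*k^2 - 4*k + 12) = k*(k - 3)*(k^2 - 4) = k*(k - 3)*(k - 2)*(k + 2)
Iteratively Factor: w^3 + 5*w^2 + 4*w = (w + 1)*(w^2 + 4*w) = w*(w + 1)*(w + 4)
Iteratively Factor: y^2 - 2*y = (y)*(y - 2)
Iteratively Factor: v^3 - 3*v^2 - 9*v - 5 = (v + 1)*(v^2 - 4*v - 5) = (v - 5)*(v + 1)*(v + 1)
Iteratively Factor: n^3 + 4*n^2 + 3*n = (n + 3)*(n^2 + n) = n*(n + 3)*(n + 1)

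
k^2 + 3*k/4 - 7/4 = (k - 1)*(k + 7/4)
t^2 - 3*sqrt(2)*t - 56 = (t - 7*sqrt(2))*(t + 4*sqrt(2))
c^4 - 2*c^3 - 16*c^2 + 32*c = c*(c - 4)*(c - 2)*(c + 4)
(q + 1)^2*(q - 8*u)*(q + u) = q^4 - 7*q^3*u + 2*q^3 - 8*q^2*u^2 - 14*q^2*u + q^2 - 16*q*u^2 - 7*q*u - 8*u^2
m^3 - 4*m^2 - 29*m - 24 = (m - 8)*(m + 1)*(m + 3)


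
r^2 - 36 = (r - 6)*(r + 6)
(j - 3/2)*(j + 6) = j^2 + 9*j/2 - 9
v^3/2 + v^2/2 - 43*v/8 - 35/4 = (v/2 + 1)*(v - 7/2)*(v + 5/2)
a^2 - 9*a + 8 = (a - 8)*(a - 1)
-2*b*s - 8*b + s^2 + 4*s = (-2*b + s)*(s + 4)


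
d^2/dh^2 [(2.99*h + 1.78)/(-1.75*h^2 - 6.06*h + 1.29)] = (-(2.99*h + 1.78)*(3.5*h + 6.06)*(7.0*h + 12.12) + (31.395*h + 42.4688)*(1.75*h^2 + 6.06*h - 1.29))/(1.75*h^2 + 6.06*h - 1.29)^3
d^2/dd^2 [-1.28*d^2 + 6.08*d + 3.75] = -2.56000000000000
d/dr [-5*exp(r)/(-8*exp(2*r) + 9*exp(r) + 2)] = (-40*exp(2*r) - 10)*exp(r)/(64*exp(4*r) - 144*exp(3*r) + 49*exp(2*r) + 36*exp(r) + 4)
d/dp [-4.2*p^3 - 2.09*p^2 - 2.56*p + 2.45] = -12.6*p^2 - 4.18*p - 2.56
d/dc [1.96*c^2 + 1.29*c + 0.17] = 3.92*c + 1.29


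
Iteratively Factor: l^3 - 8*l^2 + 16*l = (l - 4)*(l^2 - 4*l) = l*(l - 4)*(l - 4)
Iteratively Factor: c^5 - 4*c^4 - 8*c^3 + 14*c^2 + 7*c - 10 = (c + 1)*(c^4 - 5*c^3 - 3*c^2 + 17*c - 10) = (c - 5)*(c + 1)*(c^3 - 3*c + 2) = (c - 5)*(c - 1)*(c + 1)*(c^2 + c - 2) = (c - 5)*(c - 1)^2*(c + 1)*(c + 2)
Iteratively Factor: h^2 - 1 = (h + 1)*(h - 1)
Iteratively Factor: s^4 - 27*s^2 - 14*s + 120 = (s + 4)*(s^3 - 4*s^2 - 11*s + 30) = (s - 2)*(s + 4)*(s^2 - 2*s - 15) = (s - 5)*(s - 2)*(s + 4)*(s + 3)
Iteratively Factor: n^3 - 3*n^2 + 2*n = (n)*(n^2 - 3*n + 2) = n*(n - 1)*(n - 2)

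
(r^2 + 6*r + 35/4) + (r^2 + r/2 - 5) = 2*r^2 + 13*r/2 + 15/4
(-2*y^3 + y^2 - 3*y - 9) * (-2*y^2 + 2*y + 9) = 4*y^5 - 6*y^4 - 10*y^3 + 21*y^2 - 45*y - 81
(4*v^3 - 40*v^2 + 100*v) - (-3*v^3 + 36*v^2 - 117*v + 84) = 7*v^3 - 76*v^2 + 217*v - 84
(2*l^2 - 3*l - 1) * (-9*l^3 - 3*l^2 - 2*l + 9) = -18*l^5 + 21*l^4 + 14*l^3 + 27*l^2 - 25*l - 9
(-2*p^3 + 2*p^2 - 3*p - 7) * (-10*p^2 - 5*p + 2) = 20*p^5 - 10*p^4 + 16*p^3 + 89*p^2 + 29*p - 14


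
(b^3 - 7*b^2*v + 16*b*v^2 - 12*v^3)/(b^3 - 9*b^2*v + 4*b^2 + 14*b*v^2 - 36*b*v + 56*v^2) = (-b^2 + 5*b*v - 6*v^2)/(-b^2 + 7*b*v - 4*b + 28*v)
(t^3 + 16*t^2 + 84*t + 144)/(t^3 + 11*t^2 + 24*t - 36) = (t + 4)/(t - 1)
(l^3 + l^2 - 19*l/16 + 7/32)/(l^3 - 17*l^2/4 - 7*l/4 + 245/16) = (8*l^2 - 6*l + 1)/(2*(4*l^2 - 24*l + 35))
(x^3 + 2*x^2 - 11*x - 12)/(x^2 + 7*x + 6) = (x^2 + x - 12)/(x + 6)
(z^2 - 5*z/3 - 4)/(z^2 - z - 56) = (-z^2 + 5*z/3 + 4)/(-z^2 + z + 56)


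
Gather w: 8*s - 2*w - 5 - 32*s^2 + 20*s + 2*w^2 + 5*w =-32*s^2 + 28*s + 2*w^2 + 3*w - 5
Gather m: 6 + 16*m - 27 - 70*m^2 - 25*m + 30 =-70*m^2 - 9*m + 9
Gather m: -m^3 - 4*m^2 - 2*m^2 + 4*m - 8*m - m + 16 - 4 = -m^3 - 6*m^2 - 5*m + 12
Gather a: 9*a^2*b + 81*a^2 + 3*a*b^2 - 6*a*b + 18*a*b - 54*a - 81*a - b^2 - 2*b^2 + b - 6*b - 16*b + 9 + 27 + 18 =a^2*(9*b + 81) + a*(3*b^2 + 12*b - 135) - 3*b^2 - 21*b + 54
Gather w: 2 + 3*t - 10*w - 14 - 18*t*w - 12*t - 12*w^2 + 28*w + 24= -9*t - 12*w^2 + w*(18 - 18*t) + 12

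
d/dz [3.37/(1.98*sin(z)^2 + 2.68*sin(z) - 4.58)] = -(13.3452*sin(z) + 9.0316)*cos(z)/(1.98*sin(z)^2 + 2.68*sin(z) - 4.58)^2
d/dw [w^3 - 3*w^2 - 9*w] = 3*w^2 - 6*w - 9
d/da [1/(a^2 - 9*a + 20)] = (9 - 2*a)/(a^2 - 9*a + 20)^2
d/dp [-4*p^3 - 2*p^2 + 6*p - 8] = -12*p^2 - 4*p + 6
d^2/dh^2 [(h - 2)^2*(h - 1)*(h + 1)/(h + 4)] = 2*(3*h^4 + 28*h^3 + 48*h^2 - 192*h + 28)/(h^3 + 12*h^2 + 48*h + 64)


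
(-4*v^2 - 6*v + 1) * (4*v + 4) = -16*v^3 - 40*v^2 - 20*v + 4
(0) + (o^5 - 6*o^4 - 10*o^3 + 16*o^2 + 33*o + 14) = o^5 - 6*o^4 - 10*o^3 + 16*o^2 + 33*o + 14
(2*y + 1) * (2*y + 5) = 4*y^2 + 12*y + 5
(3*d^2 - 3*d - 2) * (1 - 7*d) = -21*d^3 + 24*d^2 + 11*d - 2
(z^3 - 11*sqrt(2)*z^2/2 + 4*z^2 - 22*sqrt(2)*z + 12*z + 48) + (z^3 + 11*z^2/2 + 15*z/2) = 2*z^3 - 11*sqrt(2)*z^2/2 + 19*z^2/2 - 22*sqrt(2)*z + 39*z/2 + 48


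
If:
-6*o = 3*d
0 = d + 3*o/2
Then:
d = 0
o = 0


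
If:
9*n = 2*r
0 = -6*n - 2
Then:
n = -1/3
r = -3/2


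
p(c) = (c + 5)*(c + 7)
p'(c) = 2*c + 12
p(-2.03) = 14.76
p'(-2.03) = 7.94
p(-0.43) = 30.02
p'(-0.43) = 11.14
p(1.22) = 51.13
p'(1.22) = 14.44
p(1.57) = 56.30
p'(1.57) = 15.14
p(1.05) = 48.70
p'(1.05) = 14.10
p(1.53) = 55.70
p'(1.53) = 15.06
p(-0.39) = 30.47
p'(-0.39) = 11.22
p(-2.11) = 14.13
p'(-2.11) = 7.78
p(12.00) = 323.00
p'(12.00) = 36.00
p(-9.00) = 8.00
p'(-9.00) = -6.00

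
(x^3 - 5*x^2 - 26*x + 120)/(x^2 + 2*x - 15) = (x^2 - 10*x + 24)/(x - 3)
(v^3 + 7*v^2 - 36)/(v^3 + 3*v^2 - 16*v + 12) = (v + 3)/(v - 1)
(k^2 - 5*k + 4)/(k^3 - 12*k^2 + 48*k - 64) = (k - 1)/(k^2 - 8*k + 16)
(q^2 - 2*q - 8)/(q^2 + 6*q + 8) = (q - 4)/(q + 4)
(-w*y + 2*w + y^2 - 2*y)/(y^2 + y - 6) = (-w + y)/(y + 3)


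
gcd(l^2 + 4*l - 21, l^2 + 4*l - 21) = l^2 + 4*l - 21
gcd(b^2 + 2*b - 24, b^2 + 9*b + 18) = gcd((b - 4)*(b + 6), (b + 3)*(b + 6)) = b + 6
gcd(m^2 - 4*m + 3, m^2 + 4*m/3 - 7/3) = m - 1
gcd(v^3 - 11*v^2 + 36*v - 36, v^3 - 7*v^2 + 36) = v^2 - 9*v + 18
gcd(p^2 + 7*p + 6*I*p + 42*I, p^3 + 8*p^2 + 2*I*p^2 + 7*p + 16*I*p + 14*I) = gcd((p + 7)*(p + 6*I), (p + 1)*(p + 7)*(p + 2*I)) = p + 7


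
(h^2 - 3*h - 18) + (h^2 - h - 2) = 2*h^2 - 4*h - 20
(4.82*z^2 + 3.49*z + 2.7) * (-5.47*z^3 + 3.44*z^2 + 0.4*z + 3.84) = -26.3654*z^5 - 2.5095*z^4 - 0.835399999999998*z^3 + 29.1928*z^2 + 14.4816*z + 10.368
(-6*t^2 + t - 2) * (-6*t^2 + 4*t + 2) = 36*t^4 - 30*t^3 + 4*t^2 - 6*t - 4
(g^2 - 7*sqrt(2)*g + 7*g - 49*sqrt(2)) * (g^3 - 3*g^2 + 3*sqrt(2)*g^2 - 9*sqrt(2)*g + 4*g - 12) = g^5 - 4*sqrt(2)*g^4 + 4*g^4 - 59*g^3 - 16*sqrt(2)*g^3 - 152*g^2 + 56*sqrt(2)*g^2 - 112*sqrt(2)*g + 798*g + 588*sqrt(2)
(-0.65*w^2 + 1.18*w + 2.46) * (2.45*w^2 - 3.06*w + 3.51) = -1.5925*w^4 + 4.88*w^3 + 0.1347*w^2 - 3.3858*w + 8.6346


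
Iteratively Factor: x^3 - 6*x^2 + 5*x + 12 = (x - 3)*(x^2 - 3*x - 4) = (x - 3)*(x + 1)*(x - 4)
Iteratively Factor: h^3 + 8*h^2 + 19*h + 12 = (h + 3)*(h^2 + 5*h + 4) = (h + 3)*(h + 4)*(h + 1)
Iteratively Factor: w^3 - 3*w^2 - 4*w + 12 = (w - 2)*(w^2 - w - 6) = (w - 3)*(w - 2)*(w + 2)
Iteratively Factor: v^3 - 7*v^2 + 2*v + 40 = (v - 5)*(v^2 - 2*v - 8) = (v - 5)*(v + 2)*(v - 4)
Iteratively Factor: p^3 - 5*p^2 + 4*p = (p - 4)*(p^2 - p) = p*(p - 4)*(p - 1)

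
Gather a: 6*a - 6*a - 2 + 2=0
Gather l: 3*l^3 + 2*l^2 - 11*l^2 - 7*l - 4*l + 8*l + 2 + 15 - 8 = 3*l^3 - 9*l^2 - 3*l + 9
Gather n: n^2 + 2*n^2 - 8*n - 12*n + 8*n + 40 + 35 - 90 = 3*n^2 - 12*n - 15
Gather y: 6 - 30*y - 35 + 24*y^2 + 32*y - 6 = 24*y^2 + 2*y - 35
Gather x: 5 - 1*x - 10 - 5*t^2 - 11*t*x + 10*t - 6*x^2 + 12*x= -5*t^2 + 10*t - 6*x^2 + x*(11 - 11*t) - 5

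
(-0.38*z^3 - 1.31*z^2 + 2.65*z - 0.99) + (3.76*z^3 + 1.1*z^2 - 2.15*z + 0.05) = 3.38*z^3 - 0.21*z^2 + 0.5*z - 0.94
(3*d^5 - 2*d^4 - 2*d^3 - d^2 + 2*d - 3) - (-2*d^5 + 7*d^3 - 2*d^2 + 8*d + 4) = 5*d^5 - 2*d^4 - 9*d^3 + d^2 - 6*d - 7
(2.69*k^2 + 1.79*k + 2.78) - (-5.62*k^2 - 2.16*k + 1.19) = 8.31*k^2 + 3.95*k + 1.59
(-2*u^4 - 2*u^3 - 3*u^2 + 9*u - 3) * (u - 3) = -2*u^5 + 4*u^4 + 3*u^3 + 18*u^2 - 30*u + 9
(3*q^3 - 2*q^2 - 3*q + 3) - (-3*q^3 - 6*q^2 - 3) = 6*q^3 + 4*q^2 - 3*q + 6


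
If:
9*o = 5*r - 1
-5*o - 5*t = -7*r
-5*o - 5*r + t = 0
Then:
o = -3/52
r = 5/52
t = 5/26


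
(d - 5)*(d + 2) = d^2 - 3*d - 10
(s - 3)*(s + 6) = s^2 + 3*s - 18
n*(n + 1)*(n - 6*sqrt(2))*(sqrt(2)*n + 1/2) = sqrt(2)*n^4 - 23*n^3/2 + sqrt(2)*n^3 - 23*n^2/2 - 3*sqrt(2)*n^2 - 3*sqrt(2)*n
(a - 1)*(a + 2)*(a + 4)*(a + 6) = a^4 + 11*a^3 + 32*a^2 + 4*a - 48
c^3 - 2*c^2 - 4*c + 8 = (c - 2)^2*(c + 2)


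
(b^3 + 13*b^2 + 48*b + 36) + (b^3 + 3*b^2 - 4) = 2*b^3 + 16*b^2 + 48*b + 32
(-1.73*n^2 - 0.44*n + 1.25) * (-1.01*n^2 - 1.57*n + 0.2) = 1.7473*n^4 + 3.1605*n^3 - 0.9177*n^2 - 2.0505*n + 0.25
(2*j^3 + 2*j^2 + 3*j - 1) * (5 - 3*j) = -6*j^4 + 4*j^3 + j^2 + 18*j - 5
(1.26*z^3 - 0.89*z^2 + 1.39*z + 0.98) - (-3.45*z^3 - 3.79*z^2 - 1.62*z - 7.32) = 4.71*z^3 + 2.9*z^2 + 3.01*z + 8.3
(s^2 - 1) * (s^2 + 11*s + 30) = s^4 + 11*s^3 + 29*s^2 - 11*s - 30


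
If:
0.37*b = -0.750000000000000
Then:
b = -2.03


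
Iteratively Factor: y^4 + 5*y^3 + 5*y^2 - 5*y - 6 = (y + 1)*(y^3 + 4*y^2 + y - 6) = (y - 1)*(y + 1)*(y^2 + 5*y + 6) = (y - 1)*(y + 1)*(y + 2)*(y + 3)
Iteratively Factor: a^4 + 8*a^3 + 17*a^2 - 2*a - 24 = (a + 4)*(a^3 + 4*a^2 + a - 6) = (a + 2)*(a + 4)*(a^2 + 2*a - 3) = (a + 2)*(a + 3)*(a + 4)*(a - 1)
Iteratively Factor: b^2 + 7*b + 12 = (b + 3)*(b + 4)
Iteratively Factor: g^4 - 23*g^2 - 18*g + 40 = (g + 2)*(g^3 - 2*g^2 - 19*g + 20) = (g - 5)*(g + 2)*(g^2 + 3*g - 4) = (g - 5)*(g + 2)*(g + 4)*(g - 1)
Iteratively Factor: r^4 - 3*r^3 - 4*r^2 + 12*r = (r)*(r^3 - 3*r^2 - 4*r + 12) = r*(r - 2)*(r^2 - r - 6) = r*(r - 3)*(r - 2)*(r + 2)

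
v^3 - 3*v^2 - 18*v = v*(v - 6)*(v + 3)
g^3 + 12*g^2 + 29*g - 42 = (g - 1)*(g + 6)*(g + 7)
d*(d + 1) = d^2 + d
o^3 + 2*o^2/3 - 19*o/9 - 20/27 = (o - 4/3)*(o + 1/3)*(o + 5/3)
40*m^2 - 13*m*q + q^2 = (-8*m + q)*(-5*m + q)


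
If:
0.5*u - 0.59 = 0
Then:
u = 1.18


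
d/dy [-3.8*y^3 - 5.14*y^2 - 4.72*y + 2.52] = -11.4*y^2 - 10.28*y - 4.72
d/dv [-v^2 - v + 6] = -2*v - 1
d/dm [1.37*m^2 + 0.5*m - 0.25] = 2.74*m + 0.5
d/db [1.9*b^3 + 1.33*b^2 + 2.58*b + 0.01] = 5.7*b^2 + 2.66*b + 2.58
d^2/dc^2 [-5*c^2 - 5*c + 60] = -10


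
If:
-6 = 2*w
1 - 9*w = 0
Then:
No Solution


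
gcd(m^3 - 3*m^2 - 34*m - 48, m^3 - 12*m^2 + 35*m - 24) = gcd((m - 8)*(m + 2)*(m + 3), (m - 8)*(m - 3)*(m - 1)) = m - 8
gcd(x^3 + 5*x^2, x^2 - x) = x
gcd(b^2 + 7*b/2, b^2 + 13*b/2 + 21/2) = b + 7/2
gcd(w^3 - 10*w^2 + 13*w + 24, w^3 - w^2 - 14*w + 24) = w - 3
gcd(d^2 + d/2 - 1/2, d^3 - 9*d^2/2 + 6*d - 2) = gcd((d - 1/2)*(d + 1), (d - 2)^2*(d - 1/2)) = d - 1/2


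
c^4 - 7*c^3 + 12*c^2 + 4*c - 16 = (c - 4)*(c - 2)^2*(c + 1)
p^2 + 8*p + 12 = (p + 2)*(p + 6)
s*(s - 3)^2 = s^3 - 6*s^2 + 9*s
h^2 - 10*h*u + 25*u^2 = (h - 5*u)^2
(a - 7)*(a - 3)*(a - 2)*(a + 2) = a^4 - 10*a^3 + 17*a^2 + 40*a - 84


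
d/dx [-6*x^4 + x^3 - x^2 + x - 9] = -24*x^3 + 3*x^2 - 2*x + 1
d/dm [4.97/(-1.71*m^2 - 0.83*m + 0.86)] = (16.9974*m + 4.1251)/(1.71*m^2 + 0.83*m - 0.86)^2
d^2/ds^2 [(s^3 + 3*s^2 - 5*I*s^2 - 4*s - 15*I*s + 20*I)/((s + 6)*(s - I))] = (s^3*(36 + 24*I) + s^2*(144 + 12*I) + s*(444 + 576*I) + 1056 + 1292*I)/(s^6 + s^5*(18 - 3*I) + s^4*(105 - 54*I) + s^3*(162 - 323*I) + s^2*(-324 - 630*I) + s*(-648 + 108*I) + 216*I)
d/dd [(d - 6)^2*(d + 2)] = (d - 6)*(3*d - 2)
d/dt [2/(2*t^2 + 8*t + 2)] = 2*(-t - 2)/(t^2 + 4*t + 1)^2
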